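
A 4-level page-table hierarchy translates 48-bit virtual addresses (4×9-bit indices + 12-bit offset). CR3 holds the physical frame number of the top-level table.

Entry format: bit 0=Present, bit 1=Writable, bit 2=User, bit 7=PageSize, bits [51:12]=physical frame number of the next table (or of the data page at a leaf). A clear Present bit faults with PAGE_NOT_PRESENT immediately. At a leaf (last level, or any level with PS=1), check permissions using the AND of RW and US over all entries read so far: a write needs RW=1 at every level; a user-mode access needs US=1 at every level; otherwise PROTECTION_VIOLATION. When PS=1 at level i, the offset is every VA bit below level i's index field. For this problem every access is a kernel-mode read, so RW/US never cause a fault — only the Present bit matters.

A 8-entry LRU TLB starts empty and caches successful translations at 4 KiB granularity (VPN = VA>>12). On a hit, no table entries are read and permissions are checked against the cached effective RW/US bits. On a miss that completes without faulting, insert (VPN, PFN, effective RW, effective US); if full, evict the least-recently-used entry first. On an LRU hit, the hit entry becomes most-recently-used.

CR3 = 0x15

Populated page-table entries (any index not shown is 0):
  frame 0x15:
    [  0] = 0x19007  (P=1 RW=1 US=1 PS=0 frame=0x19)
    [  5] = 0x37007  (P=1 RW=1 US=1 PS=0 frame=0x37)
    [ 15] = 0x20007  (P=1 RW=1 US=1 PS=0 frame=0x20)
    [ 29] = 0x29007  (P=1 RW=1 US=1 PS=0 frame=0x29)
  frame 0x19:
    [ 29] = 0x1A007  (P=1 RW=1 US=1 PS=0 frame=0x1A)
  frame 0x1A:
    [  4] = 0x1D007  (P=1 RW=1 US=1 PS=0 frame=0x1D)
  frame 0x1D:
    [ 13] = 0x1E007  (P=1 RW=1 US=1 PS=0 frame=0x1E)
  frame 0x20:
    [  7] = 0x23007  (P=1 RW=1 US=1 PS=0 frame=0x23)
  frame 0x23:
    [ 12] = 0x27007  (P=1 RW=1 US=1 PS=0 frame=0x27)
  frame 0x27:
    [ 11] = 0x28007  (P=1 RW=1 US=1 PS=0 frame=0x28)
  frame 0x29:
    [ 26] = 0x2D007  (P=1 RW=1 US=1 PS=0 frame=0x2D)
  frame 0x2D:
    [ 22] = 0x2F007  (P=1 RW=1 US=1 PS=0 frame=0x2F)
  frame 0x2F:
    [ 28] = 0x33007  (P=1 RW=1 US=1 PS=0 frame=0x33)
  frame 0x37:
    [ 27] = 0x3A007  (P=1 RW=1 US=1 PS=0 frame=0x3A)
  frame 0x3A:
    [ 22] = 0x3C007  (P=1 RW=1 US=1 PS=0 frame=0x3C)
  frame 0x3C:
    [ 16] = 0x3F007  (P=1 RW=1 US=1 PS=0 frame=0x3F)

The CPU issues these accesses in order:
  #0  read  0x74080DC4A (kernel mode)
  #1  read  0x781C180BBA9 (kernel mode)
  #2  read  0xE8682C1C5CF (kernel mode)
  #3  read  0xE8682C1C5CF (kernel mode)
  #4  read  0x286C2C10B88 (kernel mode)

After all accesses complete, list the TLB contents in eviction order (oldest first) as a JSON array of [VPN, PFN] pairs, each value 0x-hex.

Walk each access:
#0 VA=0x74080DC4A (r,kernel):
  L0: frame=0x15 idx=0 entry=0x19007 [P=1 RW=1 US=1 PS=0]
  L1: frame=0x19 idx=29 entry=0x1A007 [P=1 RW=1 US=1 PS=0]
  L2: frame=0x1A idx=4 entry=0x1D007 [P=1 RW=1 US=1 PS=0]
  L3: frame=0x1D idx=13 entry=0x1E007 [P=1 RW=1 US=1 PS=0]
  ⇒ phys 0x1EC4A  [4 reads]
#1 VA=0x781C180BBA9 (r,kernel):
  L0: frame=0x15 idx=15 entry=0x20007 [P=1 RW=1 US=1 PS=0]
  L1: frame=0x20 idx=7 entry=0x23007 [P=1 RW=1 US=1 PS=0]
  L2: frame=0x23 idx=12 entry=0x27007 [P=1 RW=1 US=1 PS=0]
  L3: frame=0x27 idx=11 entry=0x28007 [P=1 RW=1 US=1 PS=0]
  ⇒ phys 0x28BA9  [4 reads]
#2 VA=0xE8682C1C5CF (r,kernel):
  L0: frame=0x15 idx=29 entry=0x29007 [P=1 RW=1 US=1 PS=0]
  L1: frame=0x29 idx=26 entry=0x2D007 [P=1 RW=1 US=1 PS=0]
  L2: frame=0x2D idx=22 entry=0x2F007 [P=1 RW=1 US=1 PS=0]
  L3: frame=0x2F idx=28 entry=0x33007 [P=1 RW=1 US=1 PS=0]
  ⇒ phys 0x335CF  [4 reads]
#3 VA=0xE8682C1C5CF (r,kernel):
  TLB hit vpn=0xE8682C1C → PA=0x335CF
#4 VA=0x286C2C10B88 (r,kernel):
  L0: frame=0x15 idx=5 entry=0x37007 [P=1 RW=1 US=1 PS=0]
  L1: frame=0x37 idx=27 entry=0x3A007 [P=1 RW=1 US=1 PS=0]
  L2: frame=0x3A idx=22 entry=0x3C007 [P=1 RW=1 US=1 PS=0]
  L3: frame=0x3C idx=16 entry=0x3F007 [P=1 RW=1 US=1 PS=0]
  ⇒ phys 0x3FB88  [4 reads]

TLB: [["0x74080D", "0x1E"], ["0x781C180B", "0x28"], ["0xE8682C1C", "0x33"], ["0x286C2C10", "0x3F"]]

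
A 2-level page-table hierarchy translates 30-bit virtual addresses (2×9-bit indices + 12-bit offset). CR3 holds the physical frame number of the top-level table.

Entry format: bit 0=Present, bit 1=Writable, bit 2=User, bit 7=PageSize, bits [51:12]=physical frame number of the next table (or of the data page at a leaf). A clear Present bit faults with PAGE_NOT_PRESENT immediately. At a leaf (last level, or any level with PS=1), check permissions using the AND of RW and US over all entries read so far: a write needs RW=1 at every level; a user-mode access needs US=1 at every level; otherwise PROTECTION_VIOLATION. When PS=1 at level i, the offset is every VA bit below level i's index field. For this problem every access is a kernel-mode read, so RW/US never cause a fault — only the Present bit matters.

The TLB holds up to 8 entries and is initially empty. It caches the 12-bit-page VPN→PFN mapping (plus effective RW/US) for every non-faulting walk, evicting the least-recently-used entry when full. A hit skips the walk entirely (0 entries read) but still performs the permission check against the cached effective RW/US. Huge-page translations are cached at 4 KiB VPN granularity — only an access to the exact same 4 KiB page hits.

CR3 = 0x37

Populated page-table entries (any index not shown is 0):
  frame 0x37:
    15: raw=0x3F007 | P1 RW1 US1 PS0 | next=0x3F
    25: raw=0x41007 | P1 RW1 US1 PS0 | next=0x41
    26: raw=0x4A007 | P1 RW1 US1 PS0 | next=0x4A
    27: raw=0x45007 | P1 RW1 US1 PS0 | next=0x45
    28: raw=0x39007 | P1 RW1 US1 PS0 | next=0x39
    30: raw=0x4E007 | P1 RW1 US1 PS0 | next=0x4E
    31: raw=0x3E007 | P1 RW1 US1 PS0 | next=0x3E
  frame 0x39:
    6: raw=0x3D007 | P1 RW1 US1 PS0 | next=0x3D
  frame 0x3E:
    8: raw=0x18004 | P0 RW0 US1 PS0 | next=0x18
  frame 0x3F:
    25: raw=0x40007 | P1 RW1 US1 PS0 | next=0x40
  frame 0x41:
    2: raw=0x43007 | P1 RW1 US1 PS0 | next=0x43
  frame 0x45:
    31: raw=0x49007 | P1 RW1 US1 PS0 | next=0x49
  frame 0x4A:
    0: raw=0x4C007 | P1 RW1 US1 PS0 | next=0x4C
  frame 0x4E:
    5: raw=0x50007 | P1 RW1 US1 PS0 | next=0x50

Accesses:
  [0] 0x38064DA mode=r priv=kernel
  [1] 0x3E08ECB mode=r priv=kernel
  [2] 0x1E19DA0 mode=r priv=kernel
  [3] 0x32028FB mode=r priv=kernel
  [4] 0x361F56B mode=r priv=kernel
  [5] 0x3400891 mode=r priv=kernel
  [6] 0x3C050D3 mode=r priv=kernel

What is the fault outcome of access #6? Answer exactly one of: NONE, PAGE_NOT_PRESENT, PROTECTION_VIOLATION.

Trace:
#0 VA=0x38064DA (r,kernel):
  lvl0: tbl 0x37, slot 28 ⇒ 0x39007 (P1/RW1/US1/PS0)
  lvl1: tbl 0x39, slot 6 ⇒ 0x3D007 (P1/RW1/US1/PS0)
  ✓ 0x3D4DA  — 2 lookups
#1 VA=0x3E08ECB (r,kernel):
  lvl0: tbl 0x37, slot 31 ⇒ 0x3E007 (P1/RW1/US1/PS0)
  lvl1: tbl 0x3E, slot 8 ⇒ 0x18004 (P0/RW0/US1/PS0)
  → PAGE_NOT_PRESENT  (2 entries read)
#2 VA=0x1E19DA0 (r,kernel):
  lvl0: tbl 0x37, slot 15 ⇒ 0x3F007 (P1/RW1/US1/PS0)
  lvl1: tbl 0x3F, slot 25 ⇒ 0x40007 (P1/RW1/US1/PS0)
  ✓ 0x40DA0  — 2 lookups
#3 VA=0x32028FB (r,kernel):
  lvl0: tbl 0x37, slot 25 ⇒ 0x41007 (P1/RW1/US1/PS0)
  lvl1: tbl 0x41, slot 2 ⇒ 0x43007 (P1/RW1/US1/PS0)
  ✓ 0x438FB  — 2 lookups
#4 VA=0x361F56B (r,kernel):
  lvl0: tbl 0x37, slot 27 ⇒ 0x45007 (P1/RW1/US1/PS0)
  lvl1: tbl 0x45, slot 31 ⇒ 0x49007 (P1/RW1/US1/PS0)
  ✓ 0x4956B  — 2 lookups
#5 VA=0x3400891 (r,kernel):
  lvl0: tbl 0x37, slot 26 ⇒ 0x4A007 (P1/RW1/US1/PS0)
  lvl1: tbl 0x4A, slot 0 ⇒ 0x4C007 (P1/RW1/US1/PS0)
  ✓ 0x4C891  — 2 lookups
#6 VA=0x3C050D3 (r,kernel):
  lvl0: tbl 0x37, slot 30 ⇒ 0x4E007 (P1/RW1/US1/PS0)
  lvl1: tbl 0x4E, slot 5 ⇒ 0x50007 (P1/RW1/US1/PS0)
  ✓ 0x500D3  — 2 lookups

Access #6 fault: NONE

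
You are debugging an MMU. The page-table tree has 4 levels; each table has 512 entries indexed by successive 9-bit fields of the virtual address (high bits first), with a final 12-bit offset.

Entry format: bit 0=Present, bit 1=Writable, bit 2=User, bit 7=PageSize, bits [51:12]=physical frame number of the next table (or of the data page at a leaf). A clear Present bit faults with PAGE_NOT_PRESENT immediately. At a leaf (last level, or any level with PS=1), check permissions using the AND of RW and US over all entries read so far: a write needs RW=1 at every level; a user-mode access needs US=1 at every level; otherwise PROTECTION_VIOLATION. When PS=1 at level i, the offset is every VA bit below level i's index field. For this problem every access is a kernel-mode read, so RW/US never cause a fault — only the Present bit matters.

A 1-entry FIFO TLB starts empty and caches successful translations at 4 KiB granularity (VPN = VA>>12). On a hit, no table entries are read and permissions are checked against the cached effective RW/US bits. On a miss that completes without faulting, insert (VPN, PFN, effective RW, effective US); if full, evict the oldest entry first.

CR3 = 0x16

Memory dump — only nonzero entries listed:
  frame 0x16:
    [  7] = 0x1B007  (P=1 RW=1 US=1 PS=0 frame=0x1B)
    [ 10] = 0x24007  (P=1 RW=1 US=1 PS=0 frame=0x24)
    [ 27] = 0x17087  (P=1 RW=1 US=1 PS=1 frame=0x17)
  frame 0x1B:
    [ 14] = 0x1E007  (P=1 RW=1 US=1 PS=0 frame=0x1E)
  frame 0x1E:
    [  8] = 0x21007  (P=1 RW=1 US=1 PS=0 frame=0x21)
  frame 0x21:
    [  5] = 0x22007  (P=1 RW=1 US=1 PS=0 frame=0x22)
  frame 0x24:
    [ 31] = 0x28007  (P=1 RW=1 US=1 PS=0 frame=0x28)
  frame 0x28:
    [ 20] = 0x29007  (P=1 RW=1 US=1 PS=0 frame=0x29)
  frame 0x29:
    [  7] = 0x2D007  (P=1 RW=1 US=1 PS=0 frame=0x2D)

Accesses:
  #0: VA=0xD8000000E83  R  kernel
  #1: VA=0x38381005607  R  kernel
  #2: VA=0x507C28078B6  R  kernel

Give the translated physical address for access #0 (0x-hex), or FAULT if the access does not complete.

Walk each access:
#0 VA=0xD8000000E83 (r,kernel):
  lvl0: tbl 0x16, slot 27 ⇒ 0x17087 (P1/RW1/US1/PS1)
  → PA=0x17E83 (huge @L0)  (1 entries read)
#1 VA=0x38381005607 (r,kernel):
  lvl0: tbl 0x16, slot 7 ⇒ 0x1B007 (P1/RW1/US1/PS0)
  lvl1: tbl 0x1B, slot 14 ⇒ 0x1E007 (P1/RW1/US1/PS0)
  lvl2: tbl 0x1E, slot 8 ⇒ 0x21007 (P1/RW1/US1/PS0)
  lvl3: tbl 0x21, slot 5 ⇒ 0x22007 (P1/RW1/US1/PS0)
  → PA=0x22607  (4 entries read)
#2 VA=0x507C28078B6 (r,kernel):
  lvl0: tbl 0x16, slot 10 ⇒ 0x24007 (P1/RW1/US1/PS0)
  lvl1: tbl 0x24, slot 31 ⇒ 0x28007 (P1/RW1/US1/PS0)
  lvl2: tbl 0x28, slot 20 ⇒ 0x29007 (P1/RW1/US1/PS0)
  lvl3: tbl 0x29, slot 7 ⇒ 0x2D007 (P1/RW1/US1/PS0)
  → PA=0x2D8B6  (4 entries read)

Access #0 PA: 0x17E83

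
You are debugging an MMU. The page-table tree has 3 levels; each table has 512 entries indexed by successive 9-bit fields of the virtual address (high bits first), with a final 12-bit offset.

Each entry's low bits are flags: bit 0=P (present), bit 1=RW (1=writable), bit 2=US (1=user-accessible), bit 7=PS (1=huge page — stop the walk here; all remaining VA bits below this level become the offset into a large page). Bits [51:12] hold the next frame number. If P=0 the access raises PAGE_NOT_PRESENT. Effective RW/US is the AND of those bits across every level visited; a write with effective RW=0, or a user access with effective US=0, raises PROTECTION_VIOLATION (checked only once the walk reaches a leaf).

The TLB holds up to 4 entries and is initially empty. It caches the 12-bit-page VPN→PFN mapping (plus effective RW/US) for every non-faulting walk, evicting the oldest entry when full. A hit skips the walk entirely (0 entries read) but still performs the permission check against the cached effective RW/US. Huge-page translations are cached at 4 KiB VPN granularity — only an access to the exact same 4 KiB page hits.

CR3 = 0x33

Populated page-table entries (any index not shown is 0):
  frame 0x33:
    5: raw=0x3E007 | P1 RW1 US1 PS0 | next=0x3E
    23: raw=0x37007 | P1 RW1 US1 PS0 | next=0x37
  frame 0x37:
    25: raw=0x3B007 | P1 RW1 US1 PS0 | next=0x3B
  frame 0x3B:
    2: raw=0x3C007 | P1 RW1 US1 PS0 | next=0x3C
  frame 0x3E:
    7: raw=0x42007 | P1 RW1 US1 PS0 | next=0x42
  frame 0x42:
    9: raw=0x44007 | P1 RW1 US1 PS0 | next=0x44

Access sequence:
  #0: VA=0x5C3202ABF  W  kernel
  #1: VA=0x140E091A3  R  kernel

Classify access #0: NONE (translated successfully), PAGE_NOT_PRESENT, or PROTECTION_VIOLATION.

Walk each access:
#0 VA=0x5C3202ABF (w,kernel):
  lvl0: tbl 0x33, slot 23 ⇒ 0x37007 (P1/RW1/US1/PS0)
  lvl1: tbl 0x37, slot 25 ⇒ 0x3B007 (P1/RW1/US1/PS0)
  lvl2: tbl 0x3B, slot 2 ⇒ 0x3C007 (P1/RW1/US1/PS0)
  ✓ 0x3CABF  — 3 lookups
#1 VA=0x140E091A3 (r,kernel):
  lvl0: tbl 0x33, slot 5 ⇒ 0x3E007 (P1/RW1/US1/PS0)
  lvl1: tbl 0x3E, slot 7 ⇒ 0x42007 (P1/RW1/US1/PS0)
  lvl2: tbl 0x42, slot 9 ⇒ 0x44007 (P1/RW1/US1/PS0)
  ✓ 0x441A3  — 3 lookups

Access #0 fault: NONE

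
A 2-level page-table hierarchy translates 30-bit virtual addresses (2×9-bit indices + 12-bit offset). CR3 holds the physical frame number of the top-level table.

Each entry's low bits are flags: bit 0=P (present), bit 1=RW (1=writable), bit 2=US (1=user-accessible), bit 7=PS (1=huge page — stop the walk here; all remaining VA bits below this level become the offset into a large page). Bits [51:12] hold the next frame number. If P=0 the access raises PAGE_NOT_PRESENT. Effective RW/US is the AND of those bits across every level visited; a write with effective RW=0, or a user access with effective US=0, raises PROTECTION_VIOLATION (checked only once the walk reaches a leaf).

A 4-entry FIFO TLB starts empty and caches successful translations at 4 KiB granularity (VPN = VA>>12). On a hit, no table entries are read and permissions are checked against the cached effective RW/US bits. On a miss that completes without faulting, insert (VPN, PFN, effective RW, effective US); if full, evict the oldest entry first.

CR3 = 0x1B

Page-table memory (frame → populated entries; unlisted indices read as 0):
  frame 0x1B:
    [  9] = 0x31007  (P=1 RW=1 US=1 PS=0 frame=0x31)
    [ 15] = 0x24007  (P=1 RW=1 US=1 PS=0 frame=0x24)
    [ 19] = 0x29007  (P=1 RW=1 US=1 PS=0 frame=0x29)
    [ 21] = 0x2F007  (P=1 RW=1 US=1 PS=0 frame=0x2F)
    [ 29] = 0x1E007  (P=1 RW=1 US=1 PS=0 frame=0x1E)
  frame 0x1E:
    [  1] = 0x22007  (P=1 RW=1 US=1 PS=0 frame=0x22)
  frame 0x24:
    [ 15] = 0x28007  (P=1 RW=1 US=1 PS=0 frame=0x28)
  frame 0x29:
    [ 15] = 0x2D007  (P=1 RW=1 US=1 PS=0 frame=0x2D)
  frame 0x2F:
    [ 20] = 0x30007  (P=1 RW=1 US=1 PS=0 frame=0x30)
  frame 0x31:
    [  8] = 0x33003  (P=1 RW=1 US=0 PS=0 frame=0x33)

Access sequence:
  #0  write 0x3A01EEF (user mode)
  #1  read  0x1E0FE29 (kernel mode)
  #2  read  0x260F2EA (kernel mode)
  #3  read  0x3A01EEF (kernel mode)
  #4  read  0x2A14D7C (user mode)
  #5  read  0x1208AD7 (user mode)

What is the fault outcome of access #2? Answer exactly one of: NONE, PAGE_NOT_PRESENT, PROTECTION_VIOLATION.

Walk each access:
#0 VA=0x3A01EEF (w,user):
  L0: frame=0x1B idx=29 entry=0x1E007 [P=1 RW=1 US=1 PS=0]
  L1: frame=0x1E idx=1 entry=0x22007 [P=1 RW=1 US=1 PS=0]
  ⇒ phys 0x22EEF  [2 reads]
#1 VA=0x1E0FE29 (r,kernel):
  L0: frame=0x1B idx=15 entry=0x24007 [P=1 RW=1 US=1 PS=0]
  L1: frame=0x24 idx=15 entry=0x28007 [P=1 RW=1 US=1 PS=0]
  ⇒ phys 0x28E29  [2 reads]
#2 VA=0x260F2EA (r,kernel):
  L0: frame=0x1B idx=19 entry=0x29007 [P=1 RW=1 US=1 PS=0]
  L1: frame=0x29 idx=15 entry=0x2D007 [P=1 RW=1 US=1 PS=0]
  ⇒ phys 0x2D2EA  [2 reads]
#3 VA=0x3A01EEF (r,kernel):
  TLB hit vpn=0x3A01 → PA=0x22EEF
#4 VA=0x2A14D7C (r,user):
  L0: frame=0x1B idx=21 entry=0x2F007 [P=1 RW=1 US=1 PS=0]
  L1: frame=0x2F idx=20 entry=0x30007 [P=1 RW=1 US=1 PS=0]
  ⇒ phys 0x30D7C  [2 reads]
#5 VA=0x1208AD7 (r,user):
  L0: frame=0x1B idx=9 entry=0x31007 [P=1 RW=1 US=1 PS=0]
  L1: frame=0x31 idx=8 entry=0x33003 [P=1 RW=1 US=0 PS=0]
  ⇒ fault: PROTECTION_VIOLATION  — 2 lookups

Access #2 fault: NONE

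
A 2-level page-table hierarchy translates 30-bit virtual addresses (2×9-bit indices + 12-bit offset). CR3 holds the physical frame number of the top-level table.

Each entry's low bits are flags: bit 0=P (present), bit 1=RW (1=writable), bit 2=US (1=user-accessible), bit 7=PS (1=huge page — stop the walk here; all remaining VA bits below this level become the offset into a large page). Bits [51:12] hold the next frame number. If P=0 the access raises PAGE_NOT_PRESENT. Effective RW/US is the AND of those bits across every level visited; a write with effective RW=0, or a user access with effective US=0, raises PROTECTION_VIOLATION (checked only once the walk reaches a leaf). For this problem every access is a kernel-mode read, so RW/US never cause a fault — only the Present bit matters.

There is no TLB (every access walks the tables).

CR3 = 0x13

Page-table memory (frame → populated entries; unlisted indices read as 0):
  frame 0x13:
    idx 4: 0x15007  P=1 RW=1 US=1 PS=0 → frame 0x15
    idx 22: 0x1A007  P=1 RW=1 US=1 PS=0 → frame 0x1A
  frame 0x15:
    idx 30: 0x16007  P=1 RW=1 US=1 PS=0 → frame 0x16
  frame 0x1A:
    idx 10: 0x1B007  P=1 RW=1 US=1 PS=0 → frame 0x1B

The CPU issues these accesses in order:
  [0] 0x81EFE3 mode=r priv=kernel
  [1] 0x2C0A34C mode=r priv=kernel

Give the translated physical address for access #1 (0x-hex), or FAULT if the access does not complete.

Trace:
#0 VA=0x81EFE3 (r,kernel):
  [0] read 0x13 idx=4: raw=0x15007 flags P=1 W=1 U=1 S=0
  [1] read 0x15 idx=30: raw=0x16007 flags P=1 W=1 U=1 S=0
  ✓ 0x16FE3  — 2 lookups
#1 VA=0x2C0A34C (r,kernel):
  [0] read 0x13 idx=22: raw=0x1A007 flags P=1 W=1 U=1 S=0
  [1] read 0x1A idx=10: raw=0x1B007 flags P=1 W=1 U=1 S=0
  ✓ 0x1B34C  — 2 lookups

Access #1 PA: 0x1B34C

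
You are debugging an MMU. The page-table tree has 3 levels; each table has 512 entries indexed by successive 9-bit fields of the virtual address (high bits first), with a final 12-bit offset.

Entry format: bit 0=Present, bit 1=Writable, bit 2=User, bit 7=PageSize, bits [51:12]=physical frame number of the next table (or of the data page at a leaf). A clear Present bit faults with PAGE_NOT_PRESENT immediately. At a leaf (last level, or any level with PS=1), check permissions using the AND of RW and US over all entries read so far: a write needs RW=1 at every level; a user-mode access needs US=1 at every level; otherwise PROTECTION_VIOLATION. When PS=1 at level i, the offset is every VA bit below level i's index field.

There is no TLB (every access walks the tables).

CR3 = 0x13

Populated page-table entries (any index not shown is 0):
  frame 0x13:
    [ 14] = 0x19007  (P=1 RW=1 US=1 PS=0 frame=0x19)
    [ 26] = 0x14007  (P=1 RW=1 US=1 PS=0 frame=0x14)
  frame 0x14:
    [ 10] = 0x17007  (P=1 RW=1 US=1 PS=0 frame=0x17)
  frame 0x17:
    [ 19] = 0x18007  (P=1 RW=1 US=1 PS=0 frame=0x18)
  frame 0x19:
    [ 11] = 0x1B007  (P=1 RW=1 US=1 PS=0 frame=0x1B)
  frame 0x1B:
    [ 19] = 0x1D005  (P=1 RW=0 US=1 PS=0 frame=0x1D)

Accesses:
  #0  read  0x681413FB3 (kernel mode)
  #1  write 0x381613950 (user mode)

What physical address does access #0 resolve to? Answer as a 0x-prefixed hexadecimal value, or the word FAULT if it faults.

Per-access translation:
#0 VA=0x681413FB3 (r,kernel):
  [0] read 0x13 idx=26: raw=0x14007 flags P=1 W=1 U=1 S=0
  [1] read 0x14 idx=10: raw=0x17007 flags P=1 W=1 U=1 S=0
  [2] read 0x17 idx=19: raw=0x18007 flags P=1 W=1 U=1 S=0
  ✓ 0x18FB3  — 3 lookups
#1 VA=0x381613950 (w,user):
  [0] read 0x13 idx=14: raw=0x19007 flags P=1 W=1 U=1 S=0
  [1] read 0x19 idx=11: raw=0x1B007 flags P=1 W=1 U=1 S=0
  [2] read 0x1B idx=19: raw=0x1D005 flags P=1 W=0 U=1 S=0
  ⇒ fault: PROTECTION_VIOLATION  — 3 lookups

Access #0 PA: 0x18FB3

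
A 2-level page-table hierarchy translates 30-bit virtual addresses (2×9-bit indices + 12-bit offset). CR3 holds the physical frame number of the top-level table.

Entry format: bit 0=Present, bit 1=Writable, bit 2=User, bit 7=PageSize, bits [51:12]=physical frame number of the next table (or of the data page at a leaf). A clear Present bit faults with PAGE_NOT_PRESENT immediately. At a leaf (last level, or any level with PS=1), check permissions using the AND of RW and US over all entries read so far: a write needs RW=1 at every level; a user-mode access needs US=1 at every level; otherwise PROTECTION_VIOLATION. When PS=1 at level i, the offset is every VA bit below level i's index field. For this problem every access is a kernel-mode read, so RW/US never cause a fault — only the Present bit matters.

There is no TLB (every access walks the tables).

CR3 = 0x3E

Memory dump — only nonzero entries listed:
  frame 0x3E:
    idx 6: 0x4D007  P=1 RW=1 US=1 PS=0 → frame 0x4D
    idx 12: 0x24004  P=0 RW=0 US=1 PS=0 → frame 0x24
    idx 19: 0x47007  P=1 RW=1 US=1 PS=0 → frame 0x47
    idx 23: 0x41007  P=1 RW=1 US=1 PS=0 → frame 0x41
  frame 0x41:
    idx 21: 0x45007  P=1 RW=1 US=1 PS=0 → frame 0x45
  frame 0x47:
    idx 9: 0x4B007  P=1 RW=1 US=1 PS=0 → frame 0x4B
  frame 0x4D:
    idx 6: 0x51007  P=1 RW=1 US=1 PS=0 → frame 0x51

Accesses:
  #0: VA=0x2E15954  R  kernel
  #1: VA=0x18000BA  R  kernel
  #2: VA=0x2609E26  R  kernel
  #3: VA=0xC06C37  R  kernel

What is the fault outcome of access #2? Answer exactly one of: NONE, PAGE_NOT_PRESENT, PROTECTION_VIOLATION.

Walk each access:
#0 VA=0x2E15954 (r,kernel):
  L0 @0x3E[23] → 0x41007  P=1,RW=1,US=1,PS=0
  L1 @0x41[21] → 0x45007  P=1,RW=1,US=1,PS=0
  → PA=0x45954  (2 entries read)
#1 VA=0x18000BA (r,kernel):
  L0 @0x3E[12] → 0x24004  P=0,RW=0,US=1,PS=0
  ⇒ fault: PAGE_NOT_PRESENT  — 1 lookups
#2 VA=0x2609E26 (r,kernel):
  L0 @0x3E[19] → 0x47007  P=1,RW=1,US=1,PS=0
  L1 @0x47[9] → 0x4B007  P=1,RW=1,US=1,PS=0
  → PA=0x4BE26  (2 entries read)
#3 VA=0xC06C37 (r,kernel):
  L0 @0x3E[6] → 0x4D007  P=1,RW=1,US=1,PS=0
  L1 @0x4D[6] → 0x51007  P=1,RW=1,US=1,PS=0
  → PA=0x51C37  (2 entries read)

Access #2 fault: NONE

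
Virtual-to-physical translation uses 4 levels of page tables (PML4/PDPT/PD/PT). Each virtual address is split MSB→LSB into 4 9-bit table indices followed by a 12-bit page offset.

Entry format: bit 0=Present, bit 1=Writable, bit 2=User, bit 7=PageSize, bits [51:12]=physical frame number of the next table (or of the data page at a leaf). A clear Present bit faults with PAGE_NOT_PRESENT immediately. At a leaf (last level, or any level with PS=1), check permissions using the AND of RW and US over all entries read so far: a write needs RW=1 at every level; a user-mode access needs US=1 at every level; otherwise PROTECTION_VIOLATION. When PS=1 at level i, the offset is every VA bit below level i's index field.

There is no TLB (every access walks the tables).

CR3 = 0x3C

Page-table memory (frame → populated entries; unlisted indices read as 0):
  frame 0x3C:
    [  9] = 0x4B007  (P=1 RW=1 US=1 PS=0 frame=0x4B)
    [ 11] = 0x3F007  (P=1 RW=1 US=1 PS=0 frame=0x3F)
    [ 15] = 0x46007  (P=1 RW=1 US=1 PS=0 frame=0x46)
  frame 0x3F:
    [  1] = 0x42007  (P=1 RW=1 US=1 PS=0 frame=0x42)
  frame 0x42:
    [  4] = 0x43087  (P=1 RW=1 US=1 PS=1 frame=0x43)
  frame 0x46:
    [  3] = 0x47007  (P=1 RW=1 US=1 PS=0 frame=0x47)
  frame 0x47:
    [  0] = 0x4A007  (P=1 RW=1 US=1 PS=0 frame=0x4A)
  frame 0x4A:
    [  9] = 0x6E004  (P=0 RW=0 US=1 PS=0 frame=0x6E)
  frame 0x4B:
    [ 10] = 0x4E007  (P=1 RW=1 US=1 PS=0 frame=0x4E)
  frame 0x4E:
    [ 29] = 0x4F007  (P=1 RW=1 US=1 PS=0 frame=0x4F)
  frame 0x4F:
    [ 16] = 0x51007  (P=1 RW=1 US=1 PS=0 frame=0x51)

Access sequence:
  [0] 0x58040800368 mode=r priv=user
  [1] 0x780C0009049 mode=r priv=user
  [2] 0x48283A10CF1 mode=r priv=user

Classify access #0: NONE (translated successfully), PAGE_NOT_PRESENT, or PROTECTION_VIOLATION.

Per-access translation:
#0 VA=0x58040800368 (r,user):
  L0: frame=0x3C idx=11 entry=0x3F007 [P=1 RW=1 US=1 PS=0]
  L1: frame=0x3F idx=1 entry=0x42007 [P=1 RW=1 US=1 PS=0]
  L2: frame=0x42 idx=4 entry=0x43087 [P=1 RW=1 US=1 PS=1]
  → PA=0x43368 (huge @L2)  (3 entries read)
#1 VA=0x780C0009049 (r,user):
  L0: frame=0x3C idx=15 entry=0x46007 [P=1 RW=1 US=1 PS=0]
  L1: frame=0x46 idx=3 entry=0x47007 [P=1 RW=1 US=1 PS=0]
  L2: frame=0x47 idx=0 entry=0x4A007 [P=1 RW=1 US=1 PS=0]
  L3: frame=0x4A idx=9 entry=0x6E004 [P=0 RW=0 US=1 PS=0]
  → PAGE_NOT_PRESENT  (4 entries read)
#2 VA=0x48283A10CF1 (r,user):
  L0: frame=0x3C idx=9 entry=0x4B007 [P=1 RW=1 US=1 PS=0]
  L1: frame=0x4B idx=10 entry=0x4E007 [P=1 RW=1 US=1 PS=0]
  L2: frame=0x4E idx=29 entry=0x4F007 [P=1 RW=1 US=1 PS=0]
  L3: frame=0x4F idx=16 entry=0x51007 [P=1 RW=1 US=1 PS=0]
  → PA=0x51CF1  (4 entries read)

Access #0 fault: NONE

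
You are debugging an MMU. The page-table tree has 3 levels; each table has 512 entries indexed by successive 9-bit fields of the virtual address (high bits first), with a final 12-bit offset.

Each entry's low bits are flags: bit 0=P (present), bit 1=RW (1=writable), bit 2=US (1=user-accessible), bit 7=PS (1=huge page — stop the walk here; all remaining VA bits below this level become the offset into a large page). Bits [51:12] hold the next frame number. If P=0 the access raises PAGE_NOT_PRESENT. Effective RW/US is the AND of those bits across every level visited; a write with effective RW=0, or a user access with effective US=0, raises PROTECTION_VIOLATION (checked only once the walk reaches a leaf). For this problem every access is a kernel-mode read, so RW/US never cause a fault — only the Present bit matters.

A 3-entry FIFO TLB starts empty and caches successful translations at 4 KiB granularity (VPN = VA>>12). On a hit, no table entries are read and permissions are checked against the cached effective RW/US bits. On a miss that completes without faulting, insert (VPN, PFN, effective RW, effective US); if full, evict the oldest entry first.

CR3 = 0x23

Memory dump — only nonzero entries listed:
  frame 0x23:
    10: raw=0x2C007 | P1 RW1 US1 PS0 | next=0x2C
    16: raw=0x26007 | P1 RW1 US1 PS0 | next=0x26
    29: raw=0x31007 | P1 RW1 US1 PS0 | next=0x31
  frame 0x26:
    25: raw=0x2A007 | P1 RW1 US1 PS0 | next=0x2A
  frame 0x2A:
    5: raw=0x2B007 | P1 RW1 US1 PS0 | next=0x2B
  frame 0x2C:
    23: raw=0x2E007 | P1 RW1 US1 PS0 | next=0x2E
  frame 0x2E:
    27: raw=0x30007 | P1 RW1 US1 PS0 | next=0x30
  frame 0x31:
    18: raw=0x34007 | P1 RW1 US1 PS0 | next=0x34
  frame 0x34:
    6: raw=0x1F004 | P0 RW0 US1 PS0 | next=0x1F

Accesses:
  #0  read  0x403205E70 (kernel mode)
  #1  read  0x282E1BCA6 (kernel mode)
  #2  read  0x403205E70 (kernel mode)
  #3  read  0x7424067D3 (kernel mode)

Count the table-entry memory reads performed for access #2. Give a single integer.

Walk each access:
#0 VA=0x403205E70 (r,kernel):
  lvl0: tbl 0x23, slot 16 ⇒ 0x26007 (P1/RW1/US1/PS0)
  lvl1: tbl 0x26, slot 25 ⇒ 0x2A007 (P1/RW1/US1/PS0)
  lvl2: tbl 0x2A, slot 5 ⇒ 0x2B007 (P1/RW1/US1/PS0)
  ⇒ phys 0x2BE70  [3 reads]
#1 VA=0x282E1BCA6 (r,kernel):
  lvl0: tbl 0x23, slot 10 ⇒ 0x2C007 (P1/RW1/US1/PS0)
  lvl1: tbl 0x2C, slot 23 ⇒ 0x2E007 (P1/RW1/US1/PS0)
  lvl2: tbl 0x2E, slot 27 ⇒ 0x30007 (P1/RW1/US1/PS0)
  ⇒ phys 0x30CA6  [3 reads]
#2 VA=0x403205E70 (r,kernel):
  TLB hit vpn=0x403205 → PA=0x2BE70
#3 VA=0x7424067D3 (r,kernel):
  lvl0: tbl 0x23, slot 29 ⇒ 0x31007 (P1/RW1/US1/PS0)
  lvl1: tbl 0x31, slot 18 ⇒ 0x34007 (P1/RW1/US1/PS0)
  lvl2: tbl 0x34, slot 6 ⇒ 0x1F004 (P0/RW0/US1/PS0)
  ⇒ fault: PAGE_NOT_PRESENT  — 3 lookups

Entries read for #2: 0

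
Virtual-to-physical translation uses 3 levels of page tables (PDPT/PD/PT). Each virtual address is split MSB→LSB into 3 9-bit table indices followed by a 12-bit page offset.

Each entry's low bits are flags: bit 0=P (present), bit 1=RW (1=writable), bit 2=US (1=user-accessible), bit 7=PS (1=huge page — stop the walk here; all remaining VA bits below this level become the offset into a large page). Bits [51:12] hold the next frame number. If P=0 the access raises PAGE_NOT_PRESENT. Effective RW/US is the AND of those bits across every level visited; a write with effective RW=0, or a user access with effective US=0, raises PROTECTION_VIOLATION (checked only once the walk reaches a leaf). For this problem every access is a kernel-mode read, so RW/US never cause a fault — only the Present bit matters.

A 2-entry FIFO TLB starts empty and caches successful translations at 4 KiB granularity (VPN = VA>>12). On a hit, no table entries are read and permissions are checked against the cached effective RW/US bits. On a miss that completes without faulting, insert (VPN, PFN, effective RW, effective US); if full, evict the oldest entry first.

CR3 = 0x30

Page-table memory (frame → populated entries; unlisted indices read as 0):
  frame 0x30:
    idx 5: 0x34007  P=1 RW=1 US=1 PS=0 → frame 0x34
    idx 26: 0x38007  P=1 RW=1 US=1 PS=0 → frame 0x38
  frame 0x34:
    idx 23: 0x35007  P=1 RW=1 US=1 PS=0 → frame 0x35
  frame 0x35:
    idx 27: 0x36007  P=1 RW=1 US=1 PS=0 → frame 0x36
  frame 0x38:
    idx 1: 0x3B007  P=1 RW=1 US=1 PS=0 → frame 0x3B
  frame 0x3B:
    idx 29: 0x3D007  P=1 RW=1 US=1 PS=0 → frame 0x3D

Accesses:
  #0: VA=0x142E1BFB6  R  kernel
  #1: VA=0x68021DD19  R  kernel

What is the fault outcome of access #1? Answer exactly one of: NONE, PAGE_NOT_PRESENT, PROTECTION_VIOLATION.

Walk each access:
#0 VA=0x142E1BFB6 (r,kernel):
  [0] read 0x30 idx=5: raw=0x34007 flags P=1 W=1 U=1 S=0
  [1] read 0x34 idx=23: raw=0x35007 flags P=1 W=1 U=1 S=0
  [2] read 0x35 idx=27: raw=0x36007 flags P=1 W=1 U=1 S=0
  ✓ 0x36FB6  — 3 lookups
#1 VA=0x68021DD19 (r,kernel):
  [0] read 0x30 idx=26: raw=0x38007 flags P=1 W=1 U=1 S=0
  [1] read 0x38 idx=1: raw=0x3B007 flags P=1 W=1 U=1 S=0
  [2] read 0x3B idx=29: raw=0x3D007 flags P=1 W=1 U=1 S=0
  ✓ 0x3DD19  — 3 lookups

Access #1 fault: NONE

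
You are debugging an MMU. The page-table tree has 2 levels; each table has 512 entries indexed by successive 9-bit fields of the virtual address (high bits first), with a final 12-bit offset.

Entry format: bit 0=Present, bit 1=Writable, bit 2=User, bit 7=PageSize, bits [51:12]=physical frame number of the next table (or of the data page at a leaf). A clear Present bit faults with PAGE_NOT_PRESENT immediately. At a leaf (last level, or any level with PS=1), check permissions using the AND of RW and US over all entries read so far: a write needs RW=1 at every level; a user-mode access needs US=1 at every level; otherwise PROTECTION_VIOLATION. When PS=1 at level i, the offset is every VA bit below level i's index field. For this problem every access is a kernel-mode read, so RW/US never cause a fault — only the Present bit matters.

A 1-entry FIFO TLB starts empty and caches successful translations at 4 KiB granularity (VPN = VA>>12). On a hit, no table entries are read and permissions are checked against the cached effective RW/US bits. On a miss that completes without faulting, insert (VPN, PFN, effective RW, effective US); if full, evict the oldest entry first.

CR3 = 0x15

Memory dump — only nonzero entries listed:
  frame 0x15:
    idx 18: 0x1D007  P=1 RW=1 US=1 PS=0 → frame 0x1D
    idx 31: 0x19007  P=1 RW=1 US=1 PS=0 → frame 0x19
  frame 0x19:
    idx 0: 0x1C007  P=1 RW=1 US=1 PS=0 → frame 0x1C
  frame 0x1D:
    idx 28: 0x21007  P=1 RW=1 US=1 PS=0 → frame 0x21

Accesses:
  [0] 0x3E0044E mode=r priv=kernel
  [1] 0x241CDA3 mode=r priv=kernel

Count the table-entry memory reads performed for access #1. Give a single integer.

Walk each access:
#0 VA=0x3E0044E (r,kernel):
  lvl0: tbl 0x15, slot 31 ⇒ 0x19007 (P1/RW1/US1/PS0)
  lvl1: tbl 0x19, slot 0 ⇒ 0x1C007 (P1/RW1/US1/PS0)
  ⇒ phys 0x1C44E  [2 reads]
#1 VA=0x241CDA3 (r,kernel):
  lvl0: tbl 0x15, slot 18 ⇒ 0x1D007 (P1/RW1/US1/PS0)
  lvl1: tbl 0x1D, slot 28 ⇒ 0x21007 (P1/RW1/US1/PS0)
  ⇒ phys 0x21DA3  [2 reads]

Entries read for #1: 2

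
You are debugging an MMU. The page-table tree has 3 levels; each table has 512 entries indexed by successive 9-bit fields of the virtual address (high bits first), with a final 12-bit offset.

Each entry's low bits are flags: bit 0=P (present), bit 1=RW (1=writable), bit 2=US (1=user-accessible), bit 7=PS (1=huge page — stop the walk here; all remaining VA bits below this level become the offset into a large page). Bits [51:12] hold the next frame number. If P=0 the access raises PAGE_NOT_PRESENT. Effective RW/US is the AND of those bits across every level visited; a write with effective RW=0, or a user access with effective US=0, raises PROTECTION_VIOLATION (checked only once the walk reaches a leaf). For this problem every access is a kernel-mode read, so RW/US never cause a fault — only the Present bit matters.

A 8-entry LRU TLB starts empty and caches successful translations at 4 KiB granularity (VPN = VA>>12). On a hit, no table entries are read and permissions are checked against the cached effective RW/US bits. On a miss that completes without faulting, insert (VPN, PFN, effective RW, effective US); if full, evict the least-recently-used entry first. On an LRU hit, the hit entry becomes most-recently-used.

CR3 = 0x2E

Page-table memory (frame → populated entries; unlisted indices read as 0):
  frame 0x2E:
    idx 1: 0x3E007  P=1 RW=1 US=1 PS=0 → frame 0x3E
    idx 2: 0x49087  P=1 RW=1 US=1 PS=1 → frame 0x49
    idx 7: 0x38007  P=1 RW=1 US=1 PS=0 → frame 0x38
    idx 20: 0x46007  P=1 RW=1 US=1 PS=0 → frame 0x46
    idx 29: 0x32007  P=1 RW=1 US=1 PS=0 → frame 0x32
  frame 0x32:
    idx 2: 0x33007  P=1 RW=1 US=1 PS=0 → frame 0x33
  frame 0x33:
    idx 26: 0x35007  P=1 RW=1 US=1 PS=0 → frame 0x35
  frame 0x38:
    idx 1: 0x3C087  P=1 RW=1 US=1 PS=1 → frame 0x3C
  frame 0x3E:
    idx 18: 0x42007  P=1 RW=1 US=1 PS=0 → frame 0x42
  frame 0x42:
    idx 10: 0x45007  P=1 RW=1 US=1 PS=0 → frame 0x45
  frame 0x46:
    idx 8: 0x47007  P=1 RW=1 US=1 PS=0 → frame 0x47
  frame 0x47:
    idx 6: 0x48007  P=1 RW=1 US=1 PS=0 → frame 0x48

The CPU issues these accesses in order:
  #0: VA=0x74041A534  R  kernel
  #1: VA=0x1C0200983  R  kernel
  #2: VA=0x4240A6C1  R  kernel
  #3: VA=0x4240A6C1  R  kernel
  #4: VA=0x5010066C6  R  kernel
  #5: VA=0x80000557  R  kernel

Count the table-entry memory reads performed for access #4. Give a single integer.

Walk each access:
#0 VA=0x74041A534 (r,kernel):
  L0 @0x2E[29] → 0x32007  P=1,RW=1,US=1,PS=0
  L1 @0x32[2] → 0x33007  P=1,RW=1,US=1,PS=0
  L2 @0x33[26] → 0x35007  P=1,RW=1,US=1,PS=0
  ⇒ phys 0x35534  [3 reads]
#1 VA=0x1C0200983 (r,kernel):
  L0 @0x2E[7] → 0x38007  P=1,RW=1,US=1,PS=0
  L1 @0x38[1] → 0x3C087  P=1,RW=1,US=1,PS=1
  ⇒ phys 0x3C983 (huge @L1)  [2 reads]
#2 VA=0x4240A6C1 (r,kernel):
  L0 @0x2E[1] → 0x3E007  P=1,RW=1,US=1,PS=0
  L1 @0x3E[18] → 0x42007  P=1,RW=1,US=1,PS=0
  L2 @0x42[10] → 0x45007  P=1,RW=1,US=1,PS=0
  ⇒ phys 0x456C1  [3 reads]
#3 VA=0x4240A6C1 (r,kernel):
  TLB hit vpn=0x4240A → PA=0x456C1
#4 VA=0x5010066C6 (r,kernel):
  L0 @0x2E[20] → 0x46007  P=1,RW=1,US=1,PS=0
  L1 @0x46[8] → 0x47007  P=1,RW=1,US=1,PS=0
  L2 @0x47[6] → 0x48007  P=1,RW=1,US=1,PS=0
  ⇒ phys 0x486C6  [3 reads]
#5 VA=0x80000557 (r,kernel):
  L0 @0x2E[2] → 0x49087  P=1,RW=1,US=1,PS=1
  ⇒ phys 0x49557 (huge @L0)  [1 reads]

Entries read for #4: 3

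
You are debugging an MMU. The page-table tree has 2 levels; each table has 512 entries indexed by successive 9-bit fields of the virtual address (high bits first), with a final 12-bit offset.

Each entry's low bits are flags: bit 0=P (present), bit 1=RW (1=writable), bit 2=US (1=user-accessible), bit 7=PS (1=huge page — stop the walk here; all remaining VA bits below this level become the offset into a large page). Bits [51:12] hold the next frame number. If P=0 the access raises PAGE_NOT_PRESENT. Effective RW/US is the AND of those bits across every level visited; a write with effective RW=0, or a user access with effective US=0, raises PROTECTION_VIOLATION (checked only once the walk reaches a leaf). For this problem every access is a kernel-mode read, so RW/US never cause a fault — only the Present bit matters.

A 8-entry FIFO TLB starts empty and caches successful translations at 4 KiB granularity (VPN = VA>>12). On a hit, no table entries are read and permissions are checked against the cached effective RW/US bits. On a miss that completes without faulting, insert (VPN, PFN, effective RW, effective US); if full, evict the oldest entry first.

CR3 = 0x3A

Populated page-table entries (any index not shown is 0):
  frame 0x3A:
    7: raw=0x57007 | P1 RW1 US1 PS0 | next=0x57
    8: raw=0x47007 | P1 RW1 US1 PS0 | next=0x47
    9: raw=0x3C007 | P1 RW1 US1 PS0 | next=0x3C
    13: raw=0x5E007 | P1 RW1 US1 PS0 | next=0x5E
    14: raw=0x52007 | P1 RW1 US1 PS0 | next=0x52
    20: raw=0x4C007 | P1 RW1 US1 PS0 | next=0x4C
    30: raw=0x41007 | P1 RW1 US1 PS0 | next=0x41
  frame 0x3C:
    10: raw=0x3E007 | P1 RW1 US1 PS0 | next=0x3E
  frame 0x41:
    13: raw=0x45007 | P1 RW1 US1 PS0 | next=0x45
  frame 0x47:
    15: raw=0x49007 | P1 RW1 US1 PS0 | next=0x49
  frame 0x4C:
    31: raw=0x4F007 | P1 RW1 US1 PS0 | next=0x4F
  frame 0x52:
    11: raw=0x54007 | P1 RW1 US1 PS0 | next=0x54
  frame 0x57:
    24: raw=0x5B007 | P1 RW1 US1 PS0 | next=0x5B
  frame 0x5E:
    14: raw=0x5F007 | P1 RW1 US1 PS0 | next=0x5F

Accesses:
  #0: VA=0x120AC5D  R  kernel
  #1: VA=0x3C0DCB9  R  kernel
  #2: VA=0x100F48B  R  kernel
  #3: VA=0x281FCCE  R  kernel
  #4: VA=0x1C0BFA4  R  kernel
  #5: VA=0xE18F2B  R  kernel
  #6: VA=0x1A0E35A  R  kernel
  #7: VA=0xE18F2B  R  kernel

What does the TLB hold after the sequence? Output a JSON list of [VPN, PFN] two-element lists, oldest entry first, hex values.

Trace:
#0 VA=0x120AC5D (r,kernel):
  L0 @0x3A[9] → 0x3C007  P=1,RW=1,US=1,PS=0
  L1 @0x3C[10] → 0x3E007  P=1,RW=1,US=1,PS=0
  ⇒ phys 0x3EC5D  [2 reads]
#1 VA=0x3C0DCB9 (r,kernel):
  L0 @0x3A[30] → 0x41007  P=1,RW=1,US=1,PS=0
  L1 @0x41[13] → 0x45007  P=1,RW=1,US=1,PS=0
  ⇒ phys 0x45CB9  [2 reads]
#2 VA=0x100F48B (r,kernel):
  L0 @0x3A[8] → 0x47007  P=1,RW=1,US=1,PS=0
  L1 @0x47[15] → 0x49007  P=1,RW=1,US=1,PS=0
  ⇒ phys 0x4948B  [2 reads]
#3 VA=0x281FCCE (r,kernel):
  L0 @0x3A[20] → 0x4C007  P=1,RW=1,US=1,PS=0
  L1 @0x4C[31] → 0x4F007  P=1,RW=1,US=1,PS=0
  ⇒ phys 0x4FCCE  [2 reads]
#4 VA=0x1C0BFA4 (r,kernel):
  L0 @0x3A[14] → 0x52007  P=1,RW=1,US=1,PS=0
  L1 @0x52[11] → 0x54007  P=1,RW=1,US=1,PS=0
  ⇒ phys 0x54FA4  [2 reads]
#5 VA=0xE18F2B (r,kernel):
  L0 @0x3A[7] → 0x57007  P=1,RW=1,US=1,PS=0
  L1 @0x57[24] → 0x5B007  P=1,RW=1,US=1,PS=0
  ⇒ phys 0x5BF2B  [2 reads]
#6 VA=0x1A0E35A (r,kernel):
  L0 @0x3A[13] → 0x5E007  P=1,RW=1,US=1,PS=0
  L1 @0x5E[14] → 0x5F007  P=1,RW=1,US=1,PS=0
  ⇒ phys 0x5F35A  [2 reads]
#7 VA=0xE18F2B (r,kernel):
  TLB hit vpn=0xE18 → PA=0x5BF2B

TLB: [["0x120A", "0x3E"], ["0x3C0D", "0x45"], ["0x100F", "0x49"], ["0x281F", "0x4F"], ["0x1C0B", "0x54"], ["0xE18", "0x5B"], ["0x1A0E", "0x5F"]]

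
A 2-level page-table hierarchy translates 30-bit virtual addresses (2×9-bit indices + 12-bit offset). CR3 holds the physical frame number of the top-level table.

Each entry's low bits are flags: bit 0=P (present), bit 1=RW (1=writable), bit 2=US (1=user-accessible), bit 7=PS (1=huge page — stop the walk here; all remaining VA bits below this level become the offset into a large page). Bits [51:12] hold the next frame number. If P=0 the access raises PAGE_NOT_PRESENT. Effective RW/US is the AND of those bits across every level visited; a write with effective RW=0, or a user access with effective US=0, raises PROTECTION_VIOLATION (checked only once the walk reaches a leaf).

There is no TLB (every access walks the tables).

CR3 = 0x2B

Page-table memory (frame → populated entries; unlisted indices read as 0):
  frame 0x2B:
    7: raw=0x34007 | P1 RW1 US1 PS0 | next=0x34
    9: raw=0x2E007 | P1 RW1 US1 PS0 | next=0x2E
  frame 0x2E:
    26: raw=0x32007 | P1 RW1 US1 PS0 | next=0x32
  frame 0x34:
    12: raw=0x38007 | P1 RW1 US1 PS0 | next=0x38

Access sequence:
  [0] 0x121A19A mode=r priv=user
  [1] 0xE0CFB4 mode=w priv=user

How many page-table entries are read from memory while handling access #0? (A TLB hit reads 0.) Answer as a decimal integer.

Per-access translation:
#0 VA=0x121A19A (r,user):
  lvl0: tbl 0x2B, slot 9 ⇒ 0x2E007 (P1/RW1/US1/PS0)
  lvl1: tbl 0x2E, slot 26 ⇒ 0x32007 (P1/RW1/US1/PS0)
  → PA=0x3219A  (2 entries read)
#1 VA=0xE0CFB4 (w,user):
  lvl0: tbl 0x2B, slot 7 ⇒ 0x34007 (P1/RW1/US1/PS0)
  lvl1: tbl 0x34, slot 12 ⇒ 0x38007 (P1/RW1/US1/PS0)
  → PA=0x38FB4  (2 entries read)

Entries read for #0: 2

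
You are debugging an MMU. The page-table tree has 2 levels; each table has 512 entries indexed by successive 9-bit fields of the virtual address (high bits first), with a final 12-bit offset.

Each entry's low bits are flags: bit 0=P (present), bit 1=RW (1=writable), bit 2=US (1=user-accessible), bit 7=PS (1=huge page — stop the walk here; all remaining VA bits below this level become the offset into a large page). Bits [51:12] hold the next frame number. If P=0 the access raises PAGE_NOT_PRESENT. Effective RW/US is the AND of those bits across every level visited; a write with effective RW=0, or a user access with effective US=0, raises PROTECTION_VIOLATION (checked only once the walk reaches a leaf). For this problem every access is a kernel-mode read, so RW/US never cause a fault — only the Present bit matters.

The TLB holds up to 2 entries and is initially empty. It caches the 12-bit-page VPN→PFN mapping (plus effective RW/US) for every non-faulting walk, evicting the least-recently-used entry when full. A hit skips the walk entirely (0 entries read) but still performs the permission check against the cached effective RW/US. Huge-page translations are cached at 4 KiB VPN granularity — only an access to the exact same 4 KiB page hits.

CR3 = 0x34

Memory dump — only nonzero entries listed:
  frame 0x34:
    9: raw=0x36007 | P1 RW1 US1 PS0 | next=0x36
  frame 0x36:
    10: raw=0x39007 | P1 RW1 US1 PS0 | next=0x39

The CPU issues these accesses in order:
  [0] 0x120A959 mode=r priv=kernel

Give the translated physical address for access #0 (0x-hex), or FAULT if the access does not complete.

Trace:
#0 VA=0x120A959 (r,kernel):
  [0] read 0x34 idx=9: raw=0x36007 flags P=1 W=1 U=1 S=0
  [1] read 0x36 idx=10: raw=0x39007 flags P=1 W=1 U=1 S=0
  ⇒ phys 0x39959  [2 reads]

Access #0 PA: 0x39959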